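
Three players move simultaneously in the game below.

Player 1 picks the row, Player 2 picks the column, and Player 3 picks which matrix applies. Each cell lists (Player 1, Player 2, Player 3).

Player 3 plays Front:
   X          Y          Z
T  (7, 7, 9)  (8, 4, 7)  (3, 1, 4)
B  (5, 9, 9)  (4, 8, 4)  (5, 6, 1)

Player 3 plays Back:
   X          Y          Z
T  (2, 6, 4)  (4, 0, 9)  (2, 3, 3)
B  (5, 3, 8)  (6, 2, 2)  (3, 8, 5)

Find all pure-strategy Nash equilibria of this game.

(T, X, Front) and (B, Z, Back)

Player 1 against (X, Front): payoffs 7, 5 → best response T.
Player 1 against (X, Back): payoffs 2, 5 → best response B.
Player 1 against (Y, Front): payoffs 8, 4 → best response T.
Player 1 against (Y, Back): payoffs 4, 6 → best response B.
Player 1 against (Z, Front): payoffs 3, 5 → best response B.
Player 1 against (Z, Back): payoffs 2, 3 → best response B.
Player 2 against (T, Front): payoffs 7, 4, 1 → best response X.
Player 2 against (T, Back): payoffs 6, 0, 3 → best response X.
Player 2 against (B, Front): payoffs 9, 8, 6 → best response X.
Player 2 against (B, Back): payoffs 3, 2, 8 → best response Z.
Player 3 against (T, X): payoffs 9, 4 → best response Front.
Player 3 against (T, Y): payoffs 7, 9 → best response Back.
Player 3 against (T, Z): payoffs 4, 3 → best response Front.
Player 3 against (B, X): payoffs 9, 8 → best response Front.
Player 3 against (B, Y): payoffs 4, 2 → best response Front.
Player 3 against (B, Z): payoffs 1, 5 → best response Back.
Mutual best responses: (T, X, Front); (B, Z, Back).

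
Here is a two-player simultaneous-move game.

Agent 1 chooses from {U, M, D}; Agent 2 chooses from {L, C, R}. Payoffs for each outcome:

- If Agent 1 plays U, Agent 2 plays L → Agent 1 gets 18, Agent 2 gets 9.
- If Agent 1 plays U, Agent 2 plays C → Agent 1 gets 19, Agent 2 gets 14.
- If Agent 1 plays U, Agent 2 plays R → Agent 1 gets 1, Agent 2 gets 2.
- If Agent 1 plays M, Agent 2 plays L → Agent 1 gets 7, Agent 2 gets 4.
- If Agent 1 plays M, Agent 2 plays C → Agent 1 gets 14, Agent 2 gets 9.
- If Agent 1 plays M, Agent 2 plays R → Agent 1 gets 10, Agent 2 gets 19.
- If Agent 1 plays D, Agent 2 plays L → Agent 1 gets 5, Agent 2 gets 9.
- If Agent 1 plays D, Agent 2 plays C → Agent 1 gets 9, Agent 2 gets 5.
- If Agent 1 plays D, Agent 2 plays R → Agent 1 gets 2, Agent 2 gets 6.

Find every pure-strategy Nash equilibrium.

Agent 1 against L: payoffs 18, 7, 5 → best response U.
Agent 1 against C: payoffs 19, 14, 9 → best response U.
Agent 1 against R: payoffs 1, 10, 2 → best response M.
Agent 2 against U: payoffs 9, 14, 2 → best response C.
Agent 2 against M: payoffs 4, 9, 19 → best response R.
Agent 2 against D: payoffs 9, 5, 6 → best response L.
Mutual best responses: (U, C); (M, R).

The pure Nash equilibria are (U, C), (M, R).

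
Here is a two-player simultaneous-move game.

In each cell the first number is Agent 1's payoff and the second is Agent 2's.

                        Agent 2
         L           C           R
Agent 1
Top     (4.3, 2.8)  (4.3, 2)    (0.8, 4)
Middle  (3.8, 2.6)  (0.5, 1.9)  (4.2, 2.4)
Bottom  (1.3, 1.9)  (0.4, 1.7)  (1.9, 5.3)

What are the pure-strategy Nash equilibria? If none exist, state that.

There is no pure-strategy Nash equilibrium.

(Top, L): Agent 2 can switch to R (2.8 → 4). Not NE.
(Top, C): Agent 2 can switch to L (2 → 2.8). Not NE.
(Top, R): Agent 1 can switch to Middle (0.8 → 4.2). Not NE.
(Middle, L): Agent 1 can switch to Top (3.8 → 4.3). Not NE.
(Middle, C): Agent 1 can switch to Top (0.5 → 4.3). Not NE.
(Middle, R): Agent 2 can switch to L (2.4 → 2.6). Not NE.
(Bottom, L): Agent 1 can switch to Top (1.3 → 4.3). Not NE.
(Bottom, C): Agent 1 can switch to Top (0.4 → 4.3). Not NE.
(Bottom, R): Agent 1 can switch to Middle (1.9 → 4.2). Not NE.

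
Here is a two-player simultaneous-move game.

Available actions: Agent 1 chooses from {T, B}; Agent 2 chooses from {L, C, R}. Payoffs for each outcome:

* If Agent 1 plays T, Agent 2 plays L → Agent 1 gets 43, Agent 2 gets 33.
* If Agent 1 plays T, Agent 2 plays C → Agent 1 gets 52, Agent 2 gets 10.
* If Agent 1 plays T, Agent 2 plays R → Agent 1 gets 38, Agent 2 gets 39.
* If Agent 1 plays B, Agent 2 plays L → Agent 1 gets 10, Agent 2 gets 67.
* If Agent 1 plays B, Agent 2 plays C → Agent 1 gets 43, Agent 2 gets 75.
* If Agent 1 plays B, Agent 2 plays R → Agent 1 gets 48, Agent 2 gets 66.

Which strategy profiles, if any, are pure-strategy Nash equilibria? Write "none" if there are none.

No pure-strategy Nash equilibrium.

Mark each player's best response to every combination of opponents' strategies; a profile where every player is best-responding is a pure Nash equilibrium.
Agent 1 against L: payoffs 43, 10 → best response T.
Agent 1 against C: payoffs 52, 43 → best response T.
Agent 1 against R: payoffs 38, 48 → best response B.
Agent 2 against T: payoffs 33, 10, 39 → best response R.
Agent 2 against B: payoffs 67, 75, 66 → best response C.
No profile is a mutual best response for all players.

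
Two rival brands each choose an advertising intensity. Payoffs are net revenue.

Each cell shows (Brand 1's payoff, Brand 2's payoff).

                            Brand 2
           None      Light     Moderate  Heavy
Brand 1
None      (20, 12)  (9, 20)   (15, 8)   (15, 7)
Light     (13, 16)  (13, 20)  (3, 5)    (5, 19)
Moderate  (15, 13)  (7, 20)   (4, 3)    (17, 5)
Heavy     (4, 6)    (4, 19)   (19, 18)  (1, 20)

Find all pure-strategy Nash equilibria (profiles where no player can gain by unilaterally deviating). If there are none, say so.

The unique pure-strategy Nash equilibrium is (Light, Light).

Brand 1 against None: payoffs 20, 13, 15, 4 → best response None.
Brand 1 against Light: payoffs 9, 13, 7, 4 → best response Light.
Brand 1 against Moderate: payoffs 15, 3, 4, 19 → best response Heavy.
Brand 1 against Heavy: payoffs 15, 5, 17, 1 → best response Moderate.
Brand 2 against None: payoffs 12, 20, 8, 7 → best response Light.
Brand 2 against Light: payoffs 16, 20, 5, 19 → best response Light.
Brand 2 against Moderate: payoffs 13, 20, 3, 5 → best response Light.
Brand 2 against Heavy: payoffs 6, 19, 18, 20 → best response Heavy.
Mutual best responses: (Light, Light).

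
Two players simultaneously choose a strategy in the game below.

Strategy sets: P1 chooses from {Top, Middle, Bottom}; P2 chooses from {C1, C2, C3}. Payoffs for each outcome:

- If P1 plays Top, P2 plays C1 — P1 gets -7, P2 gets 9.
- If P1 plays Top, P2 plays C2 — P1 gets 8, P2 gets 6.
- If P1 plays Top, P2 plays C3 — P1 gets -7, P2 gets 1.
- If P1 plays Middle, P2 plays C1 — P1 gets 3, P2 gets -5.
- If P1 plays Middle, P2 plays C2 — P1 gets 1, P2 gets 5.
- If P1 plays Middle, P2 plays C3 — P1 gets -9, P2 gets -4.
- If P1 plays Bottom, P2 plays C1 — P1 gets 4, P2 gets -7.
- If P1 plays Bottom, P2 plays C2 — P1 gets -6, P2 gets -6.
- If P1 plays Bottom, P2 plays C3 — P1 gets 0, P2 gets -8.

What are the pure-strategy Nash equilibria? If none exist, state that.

This game has no pure Nash equilibrium.

(Top, C1): P1 can switch to Middle (-7 → 3). Not NE.
(Top, C2): P2 can switch to C1 (6 → 9). Not NE.
(Top, C3): P1 can switch to Bottom (-7 → 0). Not NE.
(Middle, C1): P1 can switch to Bottom (3 → 4). Not NE.
(Middle, C2): P1 can switch to Top (1 → 8). Not NE.
(Middle, C3): P1 can switch to Top (-9 → -7). Not NE.
(Bottom, C1): P2 can switch to C2 (-7 → -6). Not NE.
(Bottom, C2): P1 can switch to Top (-6 → 8). Not NE.
(The remaining 1 profile has a profitable deviation by the same check.)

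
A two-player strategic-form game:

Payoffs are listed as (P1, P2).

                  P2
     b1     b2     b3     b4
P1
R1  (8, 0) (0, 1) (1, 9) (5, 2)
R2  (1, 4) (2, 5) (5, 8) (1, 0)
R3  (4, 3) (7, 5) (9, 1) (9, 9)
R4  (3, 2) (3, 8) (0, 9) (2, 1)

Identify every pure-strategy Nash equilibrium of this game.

For each player, find the best response to each opponent profile; mutual best responses are the pure NE.
P1 against b1: payoffs 8, 1, 4, 3 → best response R1.
P1 against b2: payoffs 0, 2, 7, 3 → best response R3.
P1 against b3: payoffs 1, 5, 9, 0 → best response R3.
P1 against b4: payoffs 5, 1, 9, 2 → best response R3.
P2 against R1: payoffs 0, 1, 9, 2 → best response b3.
P2 against R2: payoffs 4, 5, 8, 0 → best response b3.
P2 against R3: payoffs 3, 5, 1, 9 → best response b4.
P2 against R4: payoffs 2, 8, 9, 1 → best response b3.
Mutual best responses: (R3, b4).

(R3, b4)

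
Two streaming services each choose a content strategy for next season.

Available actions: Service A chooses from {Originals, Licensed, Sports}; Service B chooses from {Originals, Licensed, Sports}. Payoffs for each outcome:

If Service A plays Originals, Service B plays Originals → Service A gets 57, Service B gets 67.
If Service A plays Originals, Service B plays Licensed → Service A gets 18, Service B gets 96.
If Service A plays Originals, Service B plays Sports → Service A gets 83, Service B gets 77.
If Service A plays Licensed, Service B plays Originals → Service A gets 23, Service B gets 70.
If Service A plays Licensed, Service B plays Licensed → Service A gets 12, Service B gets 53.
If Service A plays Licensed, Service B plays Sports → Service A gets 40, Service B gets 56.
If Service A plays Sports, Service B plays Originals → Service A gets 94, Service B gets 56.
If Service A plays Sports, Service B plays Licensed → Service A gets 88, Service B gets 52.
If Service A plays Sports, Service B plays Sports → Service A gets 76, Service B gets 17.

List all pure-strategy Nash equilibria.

For each player, find the best response to each opponent profile; mutual best responses are the pure NE.
Service A against Originals: payoffs 57, 23, 94 → best response Sports.
Service A against Licensed: payoffs 18, 12, 88 → best response Sports.
Service A against Sports: payoffs 83, 40, 76 → best response Originals.
Service B against Originals: payoffs 67, 96, 77 → best response Licensed.
Service B against Licensed: payoffs 70, 53, 56 → best response Originals.
Service B against Sports: payoffs 56, 52, 17 → best response Originals.
Mutual best responses: (Sports, Originals).

Pure NE: (Sports, Originals)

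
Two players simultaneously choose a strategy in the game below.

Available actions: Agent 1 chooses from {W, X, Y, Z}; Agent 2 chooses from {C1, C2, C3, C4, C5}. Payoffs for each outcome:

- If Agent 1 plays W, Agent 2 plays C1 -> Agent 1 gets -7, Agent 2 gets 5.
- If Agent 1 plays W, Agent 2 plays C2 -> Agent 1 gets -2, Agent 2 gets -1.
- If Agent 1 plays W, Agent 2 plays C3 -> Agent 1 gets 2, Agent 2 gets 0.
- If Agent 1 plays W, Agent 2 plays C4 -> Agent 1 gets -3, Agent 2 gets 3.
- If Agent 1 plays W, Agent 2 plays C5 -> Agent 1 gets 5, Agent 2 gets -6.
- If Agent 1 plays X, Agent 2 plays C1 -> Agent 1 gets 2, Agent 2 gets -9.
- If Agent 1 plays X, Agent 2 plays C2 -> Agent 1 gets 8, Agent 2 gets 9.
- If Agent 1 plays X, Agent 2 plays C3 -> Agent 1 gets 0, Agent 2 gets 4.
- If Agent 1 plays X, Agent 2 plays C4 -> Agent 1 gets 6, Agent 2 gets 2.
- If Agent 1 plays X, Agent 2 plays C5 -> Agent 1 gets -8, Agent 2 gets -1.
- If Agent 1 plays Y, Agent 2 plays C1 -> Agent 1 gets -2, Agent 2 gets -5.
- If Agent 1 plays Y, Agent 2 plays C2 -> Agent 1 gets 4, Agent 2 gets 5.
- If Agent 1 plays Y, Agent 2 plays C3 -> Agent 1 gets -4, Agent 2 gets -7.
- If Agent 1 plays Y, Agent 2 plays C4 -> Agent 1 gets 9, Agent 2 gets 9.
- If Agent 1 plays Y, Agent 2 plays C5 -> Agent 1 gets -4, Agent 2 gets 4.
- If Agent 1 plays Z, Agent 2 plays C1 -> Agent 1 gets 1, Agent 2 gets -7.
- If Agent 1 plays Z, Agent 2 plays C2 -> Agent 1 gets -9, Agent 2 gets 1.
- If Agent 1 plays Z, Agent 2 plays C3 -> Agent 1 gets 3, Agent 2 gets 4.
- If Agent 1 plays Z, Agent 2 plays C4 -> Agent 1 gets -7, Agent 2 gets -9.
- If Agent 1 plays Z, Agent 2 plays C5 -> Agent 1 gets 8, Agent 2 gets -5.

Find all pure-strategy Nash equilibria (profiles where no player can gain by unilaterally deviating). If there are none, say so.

Pure-strategy Nash equilibria: (X, C2); (Y, C4); (Z, C3)

(W, C1): Agent 1 can switch to X (-7 → 2). Not NE.
(W, C2): Agent 1 can switch to X (-2 → 8). Not NE.
(W, C3): Agent 1 can switch to Z (2 → 3). Not NE.
(W, C4): Agent 1 can switch to X (-3 → 6). Not NE.
(W, C5): Agent 1 can switch to Z (5 → 8). Not NE.
(X, C1): Agent 2 can switch to C2 (-9 → 9). Not NE.
(X, C2): Agent 1 gets 8, best alternative 4; Agent 2 gets 9, best alternative 4. No profitable deviation — NE.
(X, C3): Agent 1 can switch to W (0 → 2). Not NE.
(X, C4): Agent 1 can switch to Y (6 → 9). Not NE.
(Y, C4): Agent 1 gets 9, best alternative 6; Agent 2 gets 9, best alternative 5. No profitable deviation — NE.
(Z, C3): Agent 1 gets 3, best alternative 2; Agent 2 gets 4, best alternative 1. No profitable deviation — NE.
(The remaining 9 profiles each have a profitable deviation by the same check.)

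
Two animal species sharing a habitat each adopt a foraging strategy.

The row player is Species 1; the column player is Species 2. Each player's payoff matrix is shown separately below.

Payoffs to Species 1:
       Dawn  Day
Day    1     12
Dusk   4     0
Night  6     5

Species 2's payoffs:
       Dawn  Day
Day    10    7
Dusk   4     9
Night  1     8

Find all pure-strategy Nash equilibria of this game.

For each strategy profile, look for a profitable unilateral deviation.
(Day, Dawn): Species 1 can switch to Dusk (1 → 4). Not NE.
(Day, Day): Species 2 can switch to Dawn (7 → 10). Not NE.
(Dusk, Dawn): Species 1 can switch to Night (4 → 6). Not NE.
(Dusk, Day): Species 1 can switch to Day (0 → 12). Not NE.
(Night, Dawn): Species 2 can switch to Day (1 → 8). Not NE.
(Night, Day): Species 1 can switch to Day (5 → 12). Not NE.

No pure-strategy Nash equilibrium.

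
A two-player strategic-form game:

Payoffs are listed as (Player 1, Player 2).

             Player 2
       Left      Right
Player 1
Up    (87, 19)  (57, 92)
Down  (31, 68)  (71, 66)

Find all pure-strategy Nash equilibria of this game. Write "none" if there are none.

none

(Up, Left): Player 2 can switch to Right (19 → 92). Not NE.
(Up, Right): Player 1 can switch to Down (57 → 71). Not NE.
(Down, Left): Player 1 can switch to Up (31 → 87). Not NE.
(Down, Right): Player 2 can switch to Left (66 → 68). Not NE.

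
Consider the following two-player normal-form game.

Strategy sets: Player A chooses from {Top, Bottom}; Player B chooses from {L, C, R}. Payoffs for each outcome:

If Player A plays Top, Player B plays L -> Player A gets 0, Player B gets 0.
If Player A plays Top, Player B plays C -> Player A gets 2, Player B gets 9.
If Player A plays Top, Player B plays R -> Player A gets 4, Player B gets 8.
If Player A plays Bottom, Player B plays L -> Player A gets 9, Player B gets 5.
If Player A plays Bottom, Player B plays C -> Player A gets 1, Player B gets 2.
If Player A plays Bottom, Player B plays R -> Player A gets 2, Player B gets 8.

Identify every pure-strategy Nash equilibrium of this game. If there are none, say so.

The unique pure-strategy Nash equilibrium is (Top, C).

Player A against L: payoffs 0, 9 → best response Bottom.
Player A against C: payoffs 2, 1 → best response Top.
Player A against R: payoffs 4, 2 → best response Top.
Player B against Top: payoffs 0, 9, 8 → best response C.
Player B against Bottom: payoffs 5, 2, 8 → best response R.
Mutual best responses: (Top, C).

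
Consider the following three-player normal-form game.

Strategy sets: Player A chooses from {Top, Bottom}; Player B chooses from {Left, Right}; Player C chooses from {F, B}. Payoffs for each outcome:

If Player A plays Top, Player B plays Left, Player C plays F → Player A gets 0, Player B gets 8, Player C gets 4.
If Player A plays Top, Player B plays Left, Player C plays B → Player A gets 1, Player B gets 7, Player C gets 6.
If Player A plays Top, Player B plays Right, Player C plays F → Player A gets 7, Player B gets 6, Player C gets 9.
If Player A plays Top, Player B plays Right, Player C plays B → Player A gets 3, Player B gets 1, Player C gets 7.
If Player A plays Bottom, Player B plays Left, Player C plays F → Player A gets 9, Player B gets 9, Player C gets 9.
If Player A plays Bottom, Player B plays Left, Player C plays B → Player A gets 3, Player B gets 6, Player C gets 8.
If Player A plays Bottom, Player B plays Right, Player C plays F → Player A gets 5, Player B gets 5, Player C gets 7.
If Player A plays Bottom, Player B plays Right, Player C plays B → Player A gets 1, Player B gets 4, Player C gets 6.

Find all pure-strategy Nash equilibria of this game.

Mark each player's best response to every combination of opponents' strategies; a profile where every player is best-responding is a pure Nash equilibrium.
Player A against (Left, F): payoffs 0, 9 → best response Bottom.
Player A against (Left, B): payoffs 1, 3 → best response Bottom.
Player A against (Right, F): payoffs 7, 5 → best response Top.
Player A against (Right, B): payoffs 3, 1 → best response Top.
Player B against (Top, F): payoffs 8, 6 → best response Left.
Player B against (Top, B): payoffs 7, 1 → best response Left.
Player B against (Bottom, F): payoffs 9, 5 → best response Left.
Player B against (Bottom, B): payoffs 6, 4 → best response Left.
Player C against (Top, Left): payoffs 4, 6 → best response B.
Player C against (Top, Right): payoffs 9, 7 → best response F.
Player C against (Bottom, Left): payoffs 9, 8 → best response F.
Player C against (Bottom, Right): payoffs 7, 6 → best response F.
Mutual best responses: (Bottom, Left, F).

(Bottom, Left, F)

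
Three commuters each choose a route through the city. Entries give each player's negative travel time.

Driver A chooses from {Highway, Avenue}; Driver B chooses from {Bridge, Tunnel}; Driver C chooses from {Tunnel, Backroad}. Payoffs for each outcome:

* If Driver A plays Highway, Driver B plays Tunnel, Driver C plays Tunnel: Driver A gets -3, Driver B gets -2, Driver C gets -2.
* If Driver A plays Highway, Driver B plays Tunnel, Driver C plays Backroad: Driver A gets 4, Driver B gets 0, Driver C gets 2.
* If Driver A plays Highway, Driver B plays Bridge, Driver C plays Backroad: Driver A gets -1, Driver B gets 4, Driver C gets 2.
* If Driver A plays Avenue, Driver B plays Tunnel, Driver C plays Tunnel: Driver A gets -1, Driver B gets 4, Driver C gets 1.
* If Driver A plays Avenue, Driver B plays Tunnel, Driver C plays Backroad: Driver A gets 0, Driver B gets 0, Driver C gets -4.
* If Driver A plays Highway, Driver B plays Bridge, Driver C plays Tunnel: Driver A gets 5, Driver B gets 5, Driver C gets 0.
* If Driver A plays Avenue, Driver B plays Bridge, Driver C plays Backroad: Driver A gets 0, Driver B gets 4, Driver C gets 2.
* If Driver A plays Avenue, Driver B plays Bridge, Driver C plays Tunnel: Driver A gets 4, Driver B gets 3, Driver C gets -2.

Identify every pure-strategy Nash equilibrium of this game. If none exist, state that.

Check each profile: it is a Nash equilibrium iff no player can strictly gain by switching unilaterally.
(Highway, Bridge, Tunnel): Driver C can switch to Backroad (0 → 2). Not NE.
(Highway, Bridge, Backroad): Driver A can switch to Avenue (-1 → 0). Not NE.
(Highway, Tunnel, Tunnel): Driver A can switch to Avenue (-3 → -1). Not NE.
(Highway, Tunnel, Backroad): Driver B can switch to Bridge (0 → 4). Not NE.
(Avenue, Bridge, Tunnel): Driver A can switch to Highway (4 → 5). Not NE.
(Avenue, Bridge, Backroad): Driver A gets 0, best alternative -1; Driver B gets 4, best alternative 0; Driver C gets 2, best alternative -2. No profitable deviation — NE.
(Avenue, Tunnel, Tunnel): Driver A gets -1, best alternative -3; Driver B gets 4, best alternative 3; Driver C gets 1, best alternative -4. No profitable deviation — NE.
(Avenue, Tunnel, Backroad): Driver A can switch to Highway (0 → 4). Not NE.

The pure Nash equilibria are (Avenue, Bridge, Backroad); (Avenue, Tunnel, Tunnel).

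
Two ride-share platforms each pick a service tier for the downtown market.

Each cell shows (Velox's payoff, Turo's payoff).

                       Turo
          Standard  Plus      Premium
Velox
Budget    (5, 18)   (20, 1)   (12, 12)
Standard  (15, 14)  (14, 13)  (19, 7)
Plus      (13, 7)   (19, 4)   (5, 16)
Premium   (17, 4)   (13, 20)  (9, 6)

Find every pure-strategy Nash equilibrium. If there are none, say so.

Velox against Standard: payoffs 5, 15, 13, 17 → best response Premium.
Velox against Plus: payoffs 20, 14, 19, 13 → best response Budget.
Velox against Premium: payoffs 12, 19, 5, 9 → best response Standard.
Turo against Budget: payoffs 18, 1, 12 → best response Standard.
Turo against Standard: payoffs 14, 13, 7 → best response Standard.
Turo against Plus: payoffs 7, 4, 16 → best response Premium.
Turo against Premium: payoffs 4, 20, 6 → best response Plus.
No profile is a mutual best response for all players.

This game has no pure Nash equilibrium.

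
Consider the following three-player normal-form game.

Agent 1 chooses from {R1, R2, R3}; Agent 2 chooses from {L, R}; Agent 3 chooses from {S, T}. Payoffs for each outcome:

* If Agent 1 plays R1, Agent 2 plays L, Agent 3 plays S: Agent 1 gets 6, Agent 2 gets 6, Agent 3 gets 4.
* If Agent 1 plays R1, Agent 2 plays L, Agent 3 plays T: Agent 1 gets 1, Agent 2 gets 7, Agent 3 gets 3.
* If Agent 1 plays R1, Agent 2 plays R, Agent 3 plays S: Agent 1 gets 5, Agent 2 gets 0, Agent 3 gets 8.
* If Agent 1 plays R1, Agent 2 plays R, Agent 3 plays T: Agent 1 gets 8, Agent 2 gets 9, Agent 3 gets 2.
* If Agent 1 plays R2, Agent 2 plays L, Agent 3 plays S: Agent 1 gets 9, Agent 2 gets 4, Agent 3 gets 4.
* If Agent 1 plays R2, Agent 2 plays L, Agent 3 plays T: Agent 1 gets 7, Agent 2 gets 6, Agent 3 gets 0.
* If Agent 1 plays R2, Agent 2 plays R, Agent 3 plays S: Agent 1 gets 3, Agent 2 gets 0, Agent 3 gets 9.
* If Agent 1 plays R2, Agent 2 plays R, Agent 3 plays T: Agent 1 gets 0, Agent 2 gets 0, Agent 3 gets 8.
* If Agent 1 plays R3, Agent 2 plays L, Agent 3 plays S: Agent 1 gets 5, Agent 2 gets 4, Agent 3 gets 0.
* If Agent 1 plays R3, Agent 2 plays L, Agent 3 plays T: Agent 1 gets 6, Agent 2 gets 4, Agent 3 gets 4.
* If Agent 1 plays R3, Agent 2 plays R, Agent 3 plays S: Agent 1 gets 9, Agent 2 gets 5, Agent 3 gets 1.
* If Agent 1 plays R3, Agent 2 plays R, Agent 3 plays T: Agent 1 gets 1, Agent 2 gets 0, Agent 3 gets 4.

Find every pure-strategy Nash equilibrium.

Pure NE: (R2, L, S)

Agent 1 against (L, S): payoffs 6, 9, 5 → best response R2.
Agent 1 against (L, T): payoffs 1, 7, 6 → best response R2.
Agent 1 against (R, S): payoffs 5, 3, 9 → best response R3.
Agent 1 against (R, T): payoffs 8, 0, 1 → best response R1.
Agent 2 against (R1, S): payoffs 6, 0 → best response L.
Agent 2 against (R1, T): payoffs 7, 9 → best response R.
Agent 2 against (R2, S): payoffs 4, 0 → best response L.
Agent 2 against (R2, T): payoffs 6, 0 → best response L.
Agent 2 against (R3, S): payoffs 4, 5 → best response R.
Agent 2 against (R3, T): payoffs 4, 0 → best response L.
Agent 3 against (R1, L): payoffs 4, 3 → best response S.
Agent 3 against (R1, R): payoffs 8, 2 → best response S.
Agent 3 against (R2, L): payoffs 4, 0 → best response S.
Agent 3 against (R2, R): payoffs 9, 8 → best response S.
Agent 3 against (R3, L): payoffs 0, 4 → best response T.
Agent 3 against (R3, R): payoffs 1, 4 → best response T.
Mutual best responses: (R2, L, S).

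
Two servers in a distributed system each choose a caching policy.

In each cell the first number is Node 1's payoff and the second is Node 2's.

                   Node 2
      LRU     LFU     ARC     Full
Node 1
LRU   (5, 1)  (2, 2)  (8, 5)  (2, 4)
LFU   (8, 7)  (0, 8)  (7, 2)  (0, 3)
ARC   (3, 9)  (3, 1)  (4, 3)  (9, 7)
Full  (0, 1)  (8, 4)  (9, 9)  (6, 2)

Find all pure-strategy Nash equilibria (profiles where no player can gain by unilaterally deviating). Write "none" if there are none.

(Full, ARC)

Node 1 against LRU: payoffs 5, 8, 3, 0 → best response LFU.
Node 1 against LFU: payoffs 2, 0, 3, 8 → best response Full.
Node 1 against ARC: payoffs 8, 7, 4, 9 → best response Full.
Node 1 against Full: payoffs 2, 0, 9, 6 → best response ARC.
Node 2 against LRU: payoffs 1, 2, 5, 4 → best response ARC.
Node 2 against LFU: payoffs 7, 8, 2, 3 → best response LFU.
Node 2 against ARC: payoffs 9, 1, 3, 7 → best response LRU.
Node 2 against Full: payoffs 1, 4, 9, 2 → best response ARC.
Mutual best responses: (Full, ARC).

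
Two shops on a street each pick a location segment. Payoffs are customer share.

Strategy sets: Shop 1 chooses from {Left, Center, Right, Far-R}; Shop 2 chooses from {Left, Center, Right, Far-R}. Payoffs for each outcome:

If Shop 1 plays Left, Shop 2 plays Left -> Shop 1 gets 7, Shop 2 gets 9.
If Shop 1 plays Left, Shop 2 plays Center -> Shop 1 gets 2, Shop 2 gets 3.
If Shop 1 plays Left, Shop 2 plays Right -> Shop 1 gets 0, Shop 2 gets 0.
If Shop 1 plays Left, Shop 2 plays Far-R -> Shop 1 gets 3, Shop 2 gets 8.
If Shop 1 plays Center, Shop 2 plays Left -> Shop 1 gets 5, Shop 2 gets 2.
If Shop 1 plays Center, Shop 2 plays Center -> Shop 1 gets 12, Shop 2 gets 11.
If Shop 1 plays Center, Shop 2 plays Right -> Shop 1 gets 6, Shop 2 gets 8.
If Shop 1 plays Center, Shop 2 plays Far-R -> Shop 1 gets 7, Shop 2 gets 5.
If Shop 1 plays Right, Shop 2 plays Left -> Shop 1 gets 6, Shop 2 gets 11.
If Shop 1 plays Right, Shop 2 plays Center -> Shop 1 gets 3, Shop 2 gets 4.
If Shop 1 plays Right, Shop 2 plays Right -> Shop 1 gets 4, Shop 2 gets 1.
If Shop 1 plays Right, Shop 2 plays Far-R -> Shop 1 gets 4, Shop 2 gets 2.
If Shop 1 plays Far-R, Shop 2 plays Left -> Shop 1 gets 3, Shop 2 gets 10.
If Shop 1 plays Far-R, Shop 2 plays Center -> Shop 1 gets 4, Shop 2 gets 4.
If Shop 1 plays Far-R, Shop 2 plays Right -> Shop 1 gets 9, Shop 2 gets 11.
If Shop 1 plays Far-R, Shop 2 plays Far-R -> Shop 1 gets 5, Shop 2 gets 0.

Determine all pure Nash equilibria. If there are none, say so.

Shop 1 against Left: payoffs 7, 5, 6, 3 → best response Left.
Shop 1 against Center: payoffs 2, 12, 3, 4 → best response Center.
Shop 1 against Right: payoffs 0, 6, 4, 9 → best response Far-R.
Shop 1 against Far-R: payoffs 3, 7, 4, 5 → best response Center.
Shop 2 against Left: payoffs 9, 3, 0, 8 → best response Left.
Shop 2 against Center: payoffs 2, 11, 8, 5 → best response Center.
Shop 2 against Right: payoffs 11, 4, 1, 2 → best response Left.
Shop 2 against Far-R: payoffs 10, 4, 11, 0 → best response Right.
Mutual best responses: (Left, Left); (Center, Center); (Far-R, Right).

The pure Nash equilibria are (Left, Left); (Center, Center); (Far-R, Right).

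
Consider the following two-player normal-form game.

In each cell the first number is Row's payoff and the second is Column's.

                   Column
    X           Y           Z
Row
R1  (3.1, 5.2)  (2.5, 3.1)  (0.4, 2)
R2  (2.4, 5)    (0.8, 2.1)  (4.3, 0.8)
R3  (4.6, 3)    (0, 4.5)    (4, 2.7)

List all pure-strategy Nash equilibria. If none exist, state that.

For each strategy profile, look for a profitable unilateral deviation.
(R1, X): Row can switch to R3 (3.1 → 4.6). Not NE.
(R1, Y): Column can switch to X (3.1 → 5.2). Not NE.
(R1, Z): Row can switch to R2 (0.4 → 4.3). Not NE.
(R2, X): Row can switch to R1 (2.4 → 3.1). Not NE.
(R2, Y): Row can switch to R1 (0.8 → 2.5). Not NE.
(R2, Z): Column can switch to X (0.8 → 5). Not NE.
(R3, X): Column can switch to Y (3 → 4.5). Not NE.
(R3, Y): Row can switch to R1 (0 → 2.5). Not NE.
(The remaining 1 profile has a profitable deviation by the same check.)

No pure-strategy Nash equilibrium.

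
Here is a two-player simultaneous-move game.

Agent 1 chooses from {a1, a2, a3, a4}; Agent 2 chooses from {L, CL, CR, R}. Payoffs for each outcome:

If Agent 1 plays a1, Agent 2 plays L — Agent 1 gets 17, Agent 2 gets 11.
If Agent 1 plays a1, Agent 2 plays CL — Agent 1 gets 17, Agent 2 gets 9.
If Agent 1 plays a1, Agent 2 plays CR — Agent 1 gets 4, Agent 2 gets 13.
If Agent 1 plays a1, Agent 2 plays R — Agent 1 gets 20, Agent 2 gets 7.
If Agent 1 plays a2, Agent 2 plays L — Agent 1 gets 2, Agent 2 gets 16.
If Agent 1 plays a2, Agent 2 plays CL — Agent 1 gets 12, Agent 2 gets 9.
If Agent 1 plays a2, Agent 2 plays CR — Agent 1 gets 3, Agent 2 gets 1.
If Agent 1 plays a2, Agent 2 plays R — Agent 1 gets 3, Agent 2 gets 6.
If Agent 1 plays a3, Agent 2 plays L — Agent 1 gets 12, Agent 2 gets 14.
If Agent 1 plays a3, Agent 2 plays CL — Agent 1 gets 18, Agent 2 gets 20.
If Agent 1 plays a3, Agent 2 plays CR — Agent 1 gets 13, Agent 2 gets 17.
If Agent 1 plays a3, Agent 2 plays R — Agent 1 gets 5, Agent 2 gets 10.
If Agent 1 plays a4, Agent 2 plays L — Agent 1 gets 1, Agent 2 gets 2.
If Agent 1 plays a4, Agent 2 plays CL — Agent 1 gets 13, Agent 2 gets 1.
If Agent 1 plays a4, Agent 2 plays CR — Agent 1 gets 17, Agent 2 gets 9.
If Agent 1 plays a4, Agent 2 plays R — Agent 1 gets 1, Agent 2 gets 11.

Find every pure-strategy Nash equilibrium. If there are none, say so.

(a1, L): Agent 2 can switch to CR (11 → 13). Not NE.
(a1, CL): Agent 1 can switch to a3 (17 → 18). Not NE.
(a1, CR): Agent 1 can switch to a3 (4 → 13). Not NE.
(a1, R): Agent 2 can switch to L (7 → 11). Not NE.
(a2, L): Agent 1 can switch to a1 (2 → 17). Not NE.
(a2, CL): Agent 1 can switch to a1 (12 → 17). Not NE.
(a2, CR): Agent 1 can switch to a1 (3 → 4). Not NE.
(a2, R): Agent 1 can switch to a1 (3 → 20). Not NE.
(a3, L): Agent 1 can switch to a1 (12 → 17). Not NE.
(a3, CL): Agent 1 gets 18, best alternative 17; Agent 2 gets 20, best alternative 17. No profitable deviation — NE.
(a3, CR): Agent 1 can switch to a4 (13 → 17). Not NE.
(The remaining 5 profiles each have a profitable deviation by the same check.)

Pure NE: (a3, CL)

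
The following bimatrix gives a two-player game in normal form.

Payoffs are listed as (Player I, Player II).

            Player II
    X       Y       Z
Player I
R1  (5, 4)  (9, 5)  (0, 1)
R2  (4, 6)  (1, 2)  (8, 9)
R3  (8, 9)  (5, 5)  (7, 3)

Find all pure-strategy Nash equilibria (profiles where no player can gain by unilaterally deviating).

Pure-strategy Nash equilibria: (R1, Y); (R2, Z); (R3, X)

Mark each player's best response to every combination of opponents' strategies; a profile where every player is best-responding is a pure Nash equilibrium.
Player I against X: payoffs 5, 4, 8 → best response R3.
Player I against Y: payoffs 9, 1, 5 → best response R1.
Player I against Z: payoffs 0, 8, 7 → best response R2.
Player II against R1: payoffs 4, 5, 1 → best response Y.
Player II against R2: payoffs 6, 2, 9 → best response Z.
Player II against R3: payoffs 9, 5, 3 → best response X.
Mutual best responses: (R1, Y); (R2, Z); (R3, X).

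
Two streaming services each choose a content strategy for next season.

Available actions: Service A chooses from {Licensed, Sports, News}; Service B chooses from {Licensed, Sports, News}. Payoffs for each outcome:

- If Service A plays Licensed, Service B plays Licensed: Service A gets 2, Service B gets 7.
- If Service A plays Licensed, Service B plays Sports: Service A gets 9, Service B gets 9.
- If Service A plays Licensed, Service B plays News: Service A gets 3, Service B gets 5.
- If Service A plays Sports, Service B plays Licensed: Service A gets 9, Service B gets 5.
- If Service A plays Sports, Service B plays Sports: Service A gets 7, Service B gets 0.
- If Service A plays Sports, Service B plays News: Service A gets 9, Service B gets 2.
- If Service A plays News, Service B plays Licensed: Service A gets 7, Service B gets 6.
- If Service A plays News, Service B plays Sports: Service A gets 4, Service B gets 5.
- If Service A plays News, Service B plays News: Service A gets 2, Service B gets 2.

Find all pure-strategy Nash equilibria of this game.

Pure-strategy Nash equilibria: (Licensed, Sports), (Sports, Licensed)

Check each profile: it is a Nash equilibrium iff no player can strictly gain by switching unilaterally.
(Licensed, Licensed): Service A can switch to Sports (2 → 9). Not NE.
(Licensed, Sports): Service A gets 9, best alternative 7; Service B gets 9, best alternative 7. No profitable deviation — NE.
(Licensed, News): Service A can switch to Sports (3 → 9). Not NE.
(Sports, Licensed): Service A gets 9, best alternative 7; Service B gets 5, best alternative 2. No profitable deviation — NE.
(Sports, Sports): Service A can switch to Licensed (7 → 9). Not NE.
(Sports, News): Service B can switch to Licensed (2 → 5). Not NE.
(News, Licensed): Service A can switch to Sports (7 → 9). Not NE.
(News, Sports): Service A can switch to Licensed (4 → 9). Not NE.
(News, News): Service A can switch to Licensed (2 → 3). Not NE.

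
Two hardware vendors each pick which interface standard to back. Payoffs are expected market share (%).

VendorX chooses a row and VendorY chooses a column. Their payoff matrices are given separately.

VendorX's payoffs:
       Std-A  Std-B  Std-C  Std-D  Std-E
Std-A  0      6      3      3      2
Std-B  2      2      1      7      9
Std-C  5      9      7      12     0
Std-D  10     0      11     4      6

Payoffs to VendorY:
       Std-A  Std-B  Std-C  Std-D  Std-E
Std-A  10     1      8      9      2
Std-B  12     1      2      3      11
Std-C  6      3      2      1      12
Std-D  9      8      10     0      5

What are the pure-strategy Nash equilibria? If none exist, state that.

For each player, find the best response to each opponent profile; mutual best responses are the pure NE.
VendorX against Std-A: payoffs 0, 2, 5, 10 → best response Std-D.
VendorX against Std-B: payoffs 6, 2, 9, 0 → best response Std-C.
VendorX against Std-C: payoffs 3, 1, 7, 11 → best response Std-D.
VendorX against Std-D: payoffs 3, 7, 12, 4 → best response Std-C.
VendorX against Std-E: payoffs 2, 9, 0, 6 → best response Std-B.
VendorY against Std-A: payoffs 10, 1, 8, 9, 2 → best response Std-A.
VendorY against Std-B: payoffs 12, 1, 2, 3, 11 → best response Std-A.
VendorY against Std-C: payoffs 6, 3, 2, 1, 12 → best response Std-E.
VendorY against Std-D: payoffs 9, 8, 10, 0, 5 → best response Std-C.
Mutual best responses: (Std-D, Std-C).

Pure NE: (Std-D, Std-C)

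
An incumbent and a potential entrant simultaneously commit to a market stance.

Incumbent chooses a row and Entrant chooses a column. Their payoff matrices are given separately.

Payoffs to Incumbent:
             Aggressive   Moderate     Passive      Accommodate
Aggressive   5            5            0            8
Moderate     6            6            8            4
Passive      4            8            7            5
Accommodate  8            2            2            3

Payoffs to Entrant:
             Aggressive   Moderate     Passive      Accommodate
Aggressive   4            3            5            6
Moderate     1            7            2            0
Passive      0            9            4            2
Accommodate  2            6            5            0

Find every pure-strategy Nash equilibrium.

(Aggressive, Aggressive): Incumbent can switch to Moderate (5 → 6). Not NE.
(Aggressive, Moderate): Incumbent can switch to Moderate (5 → 6). Not NE.
(Aggressive, Passive): Incumbent can switch to Moderate (0 → 8). Not NE.
(Aggressive, Accommodate): Incumbent gets 8, best alternative 5; Entrant gets 6, best alternative 5. No profitable deviation — NE.
(Moderate, Aggressive): Incumbent can switch to Accommodate (6 → 8). Not NE.
(Moderate, Moderate): Incumbent can switch to Passive (6 → 8). Not NE.
(Moderate, Passive): Entrant can switch to Moderate (2 → 7). Not NE.
(Passive, Moderate): Incumbent gets 8, best alternative 6; Entrant gets 9, best alternative 4. No profitable deviation — NE.
(The remaining 8 profiles each have a profitable deviation by the same check.)

(Aggressive, Accommodate) and (Passive, Moderate)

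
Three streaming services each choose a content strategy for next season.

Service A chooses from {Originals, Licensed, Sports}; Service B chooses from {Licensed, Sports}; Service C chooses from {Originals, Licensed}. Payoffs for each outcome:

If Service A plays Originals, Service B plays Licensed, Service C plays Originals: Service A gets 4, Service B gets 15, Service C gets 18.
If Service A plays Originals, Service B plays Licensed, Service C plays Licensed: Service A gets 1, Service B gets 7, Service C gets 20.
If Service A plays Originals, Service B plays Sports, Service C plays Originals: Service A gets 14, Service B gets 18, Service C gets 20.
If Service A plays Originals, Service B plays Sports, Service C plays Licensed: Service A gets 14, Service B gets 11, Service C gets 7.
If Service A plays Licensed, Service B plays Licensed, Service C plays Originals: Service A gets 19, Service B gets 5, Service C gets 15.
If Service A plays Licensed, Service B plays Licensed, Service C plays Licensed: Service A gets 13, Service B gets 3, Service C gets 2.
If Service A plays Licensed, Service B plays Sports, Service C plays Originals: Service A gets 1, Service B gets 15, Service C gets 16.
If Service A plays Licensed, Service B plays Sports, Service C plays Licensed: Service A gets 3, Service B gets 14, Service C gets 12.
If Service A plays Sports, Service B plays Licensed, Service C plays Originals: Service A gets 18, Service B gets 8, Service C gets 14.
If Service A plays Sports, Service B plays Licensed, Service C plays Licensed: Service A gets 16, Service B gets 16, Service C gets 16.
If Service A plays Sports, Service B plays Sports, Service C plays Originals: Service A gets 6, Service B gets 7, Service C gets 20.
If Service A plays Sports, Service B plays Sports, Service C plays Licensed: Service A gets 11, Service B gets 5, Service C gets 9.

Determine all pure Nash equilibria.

Pure-strategy Nash equilibria: (Originals, Sports, Originals) and (Sports, Licensed, Licensed)

For each player, find the best response to each opponent profile; mutual best responses are the pure NE.
Service A against (Licensed, Originals): payoffs 4, 19, 18 → best response Licensed.
Service A against (Licensed, Licensed): payoffs 1, 13, 16 → best response Sports.
Service A against (Sports, Originals): payoffs 14, 1, 6 → best response Originals.
Service A against (Sports, Licensed): payoffs 14, 3, 11 → best response Originals.
Service B against (Originals, Originals): payoffs 15, 18 → best response Sports.
Service B against (Originals, Licensed): payoffs 7, 11 → best response Sports.
Service B against (Licensed, Originals): payoffs 5, 15 → best response Sports.
Service B against (Licensed, Licensed): payoffs 3, 14 → best response Sports.
Service B against (Sports, Originals): payoffs 8, 7 → best response Licensed.
Service B against (Sports, Licensed): payoffs 16, 5 → best response Licensed.
Service C against (Originals, Licensed): payoffs 18, 20 → best response Licensed.
Service C against (Originals, Sports): payoffs 20, 7 → best response Originals.
Service C against (Licensed, Licensed): payoffs 15, 2 → best response Originals.
Service C against (Licensed, Sports): payoffs 16, 12 → best response Originals.
Service C against (Sports, Licensed): payoffs 14, 16 → best response Licensed.
Service C against (Sports, Sports): payoffs 20, 9 → best response Originals.
Mutual best responses: (Originals, Sports, Originals); (Sports, Licensed, Licensed).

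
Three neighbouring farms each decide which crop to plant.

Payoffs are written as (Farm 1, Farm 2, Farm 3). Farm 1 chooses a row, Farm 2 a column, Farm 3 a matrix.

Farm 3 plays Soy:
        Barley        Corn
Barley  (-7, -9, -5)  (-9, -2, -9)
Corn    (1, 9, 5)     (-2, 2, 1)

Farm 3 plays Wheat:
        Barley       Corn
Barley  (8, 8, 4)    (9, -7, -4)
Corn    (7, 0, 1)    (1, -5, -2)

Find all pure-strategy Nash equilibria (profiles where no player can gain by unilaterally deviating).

Farm 1 against (Barley, Soy): payoffs -7, 1 → best response Corn.
Farm 1 against (Barley, Wheat): payoffs 8, 7 → best response Barley.
Farm 1 against (Corn, Soy): payoffs -9, -2 → best response Corn.
Farm 1 against (Corn, Wheat): payoffs 9, 1 → best response Barley.
Farm 2 against (Barley, Soy): payoffs -9, -2 → best response Corn.
Farm 2 against (Barley, Wheat): payoffs 8, -7 → best response Barley.
Farm 2 against (Corn, Soy): payoffs 9, 2 → best response Barley.
Farm 2 against (Corn, Wheat): payoffs 0, -5 → best response Barley.
Farm 3 against (Barley, Barley): payoffs -5, 4 → best response Wheat.
Farm 3 against (Barley, Corn): payoffs -9, -4 → best response Wheat.
Farm 3 against (Corn, Barley): payoffs 5, 1 → best response Soy.
Farm 3 against (Corn, Corn): payoffs 1, -2 → best response Soy.
Mutual best responses: (Barley, Barley, Wheat); (Corn, Barley, Soy).

(Barley, Barley, Wheat) and (Corn, Barley, Soy)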